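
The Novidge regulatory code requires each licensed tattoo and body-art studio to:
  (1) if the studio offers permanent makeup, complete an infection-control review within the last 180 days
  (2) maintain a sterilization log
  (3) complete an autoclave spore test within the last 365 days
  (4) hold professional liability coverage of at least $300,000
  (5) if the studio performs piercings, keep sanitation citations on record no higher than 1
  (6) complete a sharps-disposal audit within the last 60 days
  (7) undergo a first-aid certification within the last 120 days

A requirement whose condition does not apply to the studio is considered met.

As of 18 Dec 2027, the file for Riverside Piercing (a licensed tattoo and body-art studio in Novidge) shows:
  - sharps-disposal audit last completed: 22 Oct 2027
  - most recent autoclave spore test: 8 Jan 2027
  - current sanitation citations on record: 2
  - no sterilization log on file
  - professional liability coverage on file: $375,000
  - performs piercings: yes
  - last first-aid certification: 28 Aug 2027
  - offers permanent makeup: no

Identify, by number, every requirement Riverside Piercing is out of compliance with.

1. condition 'offers permanent makeup' does not hold → requirement n/a → met
2. sterilization log absent → not met
3. autoclave spore test 344 days ago vs limit 365 → met
4. professional liability coverage $375,000 ≥ $300,000 → met
5. condition 'performs piercings' holds; sanitation citations on record 2 > 1 → not met
6. sharps-disposal audit 57 days ago vs limit 60 → met
7. first-aid certification 112 days ago vs limit 120 → met
Not met: 2, 5

2, 5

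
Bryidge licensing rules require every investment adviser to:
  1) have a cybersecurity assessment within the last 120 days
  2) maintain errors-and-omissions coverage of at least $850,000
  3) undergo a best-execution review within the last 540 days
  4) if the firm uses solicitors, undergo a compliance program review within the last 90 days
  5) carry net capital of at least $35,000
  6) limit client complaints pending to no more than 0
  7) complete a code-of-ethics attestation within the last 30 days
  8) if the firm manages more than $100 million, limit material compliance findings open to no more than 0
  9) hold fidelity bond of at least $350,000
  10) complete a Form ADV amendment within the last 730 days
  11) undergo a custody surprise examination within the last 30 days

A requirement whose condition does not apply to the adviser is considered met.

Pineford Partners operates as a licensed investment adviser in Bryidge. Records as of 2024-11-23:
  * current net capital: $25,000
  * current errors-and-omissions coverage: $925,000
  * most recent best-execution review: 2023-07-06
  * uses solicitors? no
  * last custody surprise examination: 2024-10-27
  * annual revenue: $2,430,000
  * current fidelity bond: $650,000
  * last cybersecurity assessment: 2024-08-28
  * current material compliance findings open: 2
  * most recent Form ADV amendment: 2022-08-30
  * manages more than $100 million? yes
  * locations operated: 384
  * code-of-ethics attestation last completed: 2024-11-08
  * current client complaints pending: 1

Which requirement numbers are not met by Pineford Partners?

5, 6, 8, 10

1. cybersecurity assessment 87 days ago vs limit 120 → met
2. errors-and-omissions coverage $925,000 ≥ $850,000 → met
3. best-execution review 506 days ago vs limit 540 → met
4. condition 'uses solicitors' does not hold → requirement n/a → met
5. net capital $25,000 < $35,000 → not met
6. client complaints pending 1 > 0 → not met
7. code-of-ethics attestation 15 days ago vs limit 30 → met
8. condition 'manages more than $100 million' holds; material compliance findings open 2 > 0 → not met
9. fidelity bond $650,000 ≥ $350,000 → met
10. Form ADV amendment 816 days ago vs limit 730 → not met
11. custody surprise examination 27 days ago vs limit 30 → met
Not met: 5, 6, 8, 10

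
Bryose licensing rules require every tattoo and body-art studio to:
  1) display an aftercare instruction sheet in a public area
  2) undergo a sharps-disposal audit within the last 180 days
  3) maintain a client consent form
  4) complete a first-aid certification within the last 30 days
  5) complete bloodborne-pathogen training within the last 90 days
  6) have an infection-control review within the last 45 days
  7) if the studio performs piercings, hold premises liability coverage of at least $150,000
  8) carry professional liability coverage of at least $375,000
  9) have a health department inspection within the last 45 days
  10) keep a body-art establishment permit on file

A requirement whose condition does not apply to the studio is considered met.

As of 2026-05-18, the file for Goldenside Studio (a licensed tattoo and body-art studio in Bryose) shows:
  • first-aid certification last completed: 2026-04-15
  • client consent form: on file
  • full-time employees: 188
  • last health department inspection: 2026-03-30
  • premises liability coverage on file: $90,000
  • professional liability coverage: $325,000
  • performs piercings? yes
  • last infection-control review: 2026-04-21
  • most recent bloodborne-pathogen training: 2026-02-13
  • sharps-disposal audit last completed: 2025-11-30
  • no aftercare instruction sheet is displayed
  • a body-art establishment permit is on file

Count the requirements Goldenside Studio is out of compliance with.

6

1. aftercare instruction sheet absent → not met
2. sharps-disposal audit 169 days ago vs limit 180 → met
3. client consent form present → met
4. first-aid certification 33 days ago vs limit 30 → not met
5. bloodborne-pathogen training 94 days ago vs limit 90 → not met
6. infection-control review 27 days ago vs limit 45 → met
7. condition 'performs piercings' holds; premises liability coverage $90,000 < $150,000 → not met
8. professional liability coverage $325,000 < $375,000 → not met
9. health department inspection 49 days ago vs limit 45 → not met
10. body-art establishment permit present → met
Not met: 6 of 10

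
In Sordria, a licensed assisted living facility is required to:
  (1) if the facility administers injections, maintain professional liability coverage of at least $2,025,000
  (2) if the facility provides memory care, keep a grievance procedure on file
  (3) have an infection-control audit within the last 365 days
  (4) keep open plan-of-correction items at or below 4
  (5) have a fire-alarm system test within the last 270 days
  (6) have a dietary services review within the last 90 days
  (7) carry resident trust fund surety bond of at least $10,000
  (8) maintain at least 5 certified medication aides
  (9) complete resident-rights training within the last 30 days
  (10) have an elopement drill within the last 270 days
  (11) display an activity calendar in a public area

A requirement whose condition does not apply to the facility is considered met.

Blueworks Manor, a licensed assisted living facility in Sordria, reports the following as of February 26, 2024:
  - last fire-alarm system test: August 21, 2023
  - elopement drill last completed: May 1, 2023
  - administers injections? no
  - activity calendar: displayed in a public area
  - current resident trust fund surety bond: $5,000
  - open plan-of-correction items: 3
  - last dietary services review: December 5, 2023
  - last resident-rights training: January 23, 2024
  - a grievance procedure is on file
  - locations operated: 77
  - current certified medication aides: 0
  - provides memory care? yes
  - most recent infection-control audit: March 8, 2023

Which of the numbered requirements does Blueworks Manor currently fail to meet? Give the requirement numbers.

1. condition 'administers injections' does not hold → requirement n/a → met
2. condition 'provides memory care' holds; grievance procedure present → met
3. infection-control audit 355 days ago vs limit 365 → met
4. open plan-of-correction items 3 ≤ 4 → met
5. fire-alarm system test 189 days ago vs limit 270 → met
6. dietary services review 83 days ago vs limit 90 → met
7. resident trust fund surety bond $5,000 < $10,000 → not met
8. certified medication aides 0 < 5 → not met
9. resident-rights training 34 days ago vs limit 30 → not met
10. elopement drill 301 days ago vs limit 270 → not met
11. activity calendar present → met
Not met: 7, 8, 9, 10

7, 8, 9, 10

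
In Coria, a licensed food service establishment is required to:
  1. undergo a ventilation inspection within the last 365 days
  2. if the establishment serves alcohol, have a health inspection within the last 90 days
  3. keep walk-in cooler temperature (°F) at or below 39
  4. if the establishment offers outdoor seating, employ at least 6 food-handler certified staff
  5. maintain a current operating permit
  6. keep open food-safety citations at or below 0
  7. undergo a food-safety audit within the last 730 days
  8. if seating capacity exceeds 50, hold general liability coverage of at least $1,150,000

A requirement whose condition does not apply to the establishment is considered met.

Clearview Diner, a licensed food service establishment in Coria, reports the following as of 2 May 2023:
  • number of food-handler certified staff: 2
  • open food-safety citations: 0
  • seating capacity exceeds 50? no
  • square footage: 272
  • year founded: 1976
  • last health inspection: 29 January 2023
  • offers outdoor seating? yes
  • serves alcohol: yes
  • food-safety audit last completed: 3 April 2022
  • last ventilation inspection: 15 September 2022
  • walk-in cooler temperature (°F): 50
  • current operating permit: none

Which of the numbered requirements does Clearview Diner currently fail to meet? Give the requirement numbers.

1. ventilation inspection 229 days ago vs limit 365 → met
2. condition 'serves alcohol' holds; health inspection 93 days ago vs limit 90 → not met
3. walk-in cooler temperature (°F) 50 > 39 → not met
4. condition 'offers outdoor seating' holds; food-handler certified staff 2 < 6 → not met
5. current operating permit absent → not met
6. open food-safety citations 0 ≤ 0 → met
7. food-safety audit 394 days ago vs limit 730 → met
8. condition 'seating capacity exceeds 50' does not hold → requirement n/a → met
Not met: 2, 3, 4, 5

2, 3, 4, 5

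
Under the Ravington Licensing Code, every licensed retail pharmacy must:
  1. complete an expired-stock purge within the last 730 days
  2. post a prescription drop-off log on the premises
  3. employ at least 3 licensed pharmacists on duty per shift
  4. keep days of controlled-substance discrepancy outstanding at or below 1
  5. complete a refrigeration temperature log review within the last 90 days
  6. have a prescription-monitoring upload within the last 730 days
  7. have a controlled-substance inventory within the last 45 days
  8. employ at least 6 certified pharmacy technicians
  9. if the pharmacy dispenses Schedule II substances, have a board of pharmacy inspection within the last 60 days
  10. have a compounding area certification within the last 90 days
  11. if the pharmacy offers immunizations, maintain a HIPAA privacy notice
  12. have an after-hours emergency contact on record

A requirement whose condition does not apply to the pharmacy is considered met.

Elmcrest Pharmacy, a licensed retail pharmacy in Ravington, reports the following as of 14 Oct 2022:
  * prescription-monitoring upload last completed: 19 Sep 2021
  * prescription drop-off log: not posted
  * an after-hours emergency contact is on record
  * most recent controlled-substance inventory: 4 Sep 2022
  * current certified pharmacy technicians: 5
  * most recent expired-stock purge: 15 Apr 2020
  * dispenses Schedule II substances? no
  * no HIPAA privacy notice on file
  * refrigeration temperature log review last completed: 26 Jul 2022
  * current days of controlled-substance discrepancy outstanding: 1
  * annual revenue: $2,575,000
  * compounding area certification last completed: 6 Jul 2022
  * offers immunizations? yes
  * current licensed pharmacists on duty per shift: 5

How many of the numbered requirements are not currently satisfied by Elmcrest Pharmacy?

5

1. expired-stock purge 912 days ago vs limit 730 → not met
2. prescription drop-off log absent → not met
3. licensed pharmacists on duty per shift 5 ≥ 3 → met
4. days of controlled-substance discrepancy outstanding 1 ≤ 1 → met
5. refrigeration temperature log review 80 days ago vs limit 90 → met
6. prescription-monitoring upload 390 days ago vs limit 730 → met
7. controlled-substance inventory 40 days ago vs limit 45 → met
8. certified pharmacy technicians 5 < 6 → not met
9. condition 'dispenses Schedule II substances' does not hold → requirement n/a → met
10. compounding area certification 100 days ago vs limit 90 → not met
11. condition 'offers immunizations' holds; HIPAA privacy notice absent → not met
12. after-hours emergency contact present → met
Not met: 5 of 12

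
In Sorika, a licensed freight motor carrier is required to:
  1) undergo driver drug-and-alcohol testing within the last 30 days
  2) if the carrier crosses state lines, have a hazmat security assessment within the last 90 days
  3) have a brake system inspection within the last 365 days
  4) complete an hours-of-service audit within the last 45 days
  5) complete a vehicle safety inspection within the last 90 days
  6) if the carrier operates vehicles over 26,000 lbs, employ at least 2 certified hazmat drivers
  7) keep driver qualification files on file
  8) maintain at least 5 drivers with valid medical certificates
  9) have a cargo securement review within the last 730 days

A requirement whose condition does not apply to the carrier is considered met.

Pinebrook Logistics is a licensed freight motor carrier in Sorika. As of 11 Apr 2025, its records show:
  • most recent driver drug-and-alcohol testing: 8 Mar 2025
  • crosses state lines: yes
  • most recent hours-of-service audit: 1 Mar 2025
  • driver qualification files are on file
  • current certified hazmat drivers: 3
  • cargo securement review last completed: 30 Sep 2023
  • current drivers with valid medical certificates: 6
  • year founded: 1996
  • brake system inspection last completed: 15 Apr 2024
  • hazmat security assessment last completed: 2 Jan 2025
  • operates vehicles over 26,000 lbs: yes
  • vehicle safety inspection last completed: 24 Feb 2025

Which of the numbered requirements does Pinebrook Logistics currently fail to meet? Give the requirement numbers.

1. driver drug-and-alcohol testing 34 days ago vs limit 30 → not met
2. condition 'crosses state lines' holds; hazmat security assessment 99 days ago vs limit 90 → not met
3. brake system inspection 361 days ago vs limit 365 → met
4. hours-of-service audit 41 days ago vs limit 45 → met
5. vehicle safety inspection 46 days ago vs limit 90 → met
6. condition 'operates vehicles over 26,000 lbs' holds; certified hazmat drivers 3 ≥ 2 → met
7. driver qualification files present → met
8. drivers with valid medical certificates 6 ≥ 5 → met
9. cargo securement review 559 days ago vs limit 730 → met
Not met: 1, 2

1, 2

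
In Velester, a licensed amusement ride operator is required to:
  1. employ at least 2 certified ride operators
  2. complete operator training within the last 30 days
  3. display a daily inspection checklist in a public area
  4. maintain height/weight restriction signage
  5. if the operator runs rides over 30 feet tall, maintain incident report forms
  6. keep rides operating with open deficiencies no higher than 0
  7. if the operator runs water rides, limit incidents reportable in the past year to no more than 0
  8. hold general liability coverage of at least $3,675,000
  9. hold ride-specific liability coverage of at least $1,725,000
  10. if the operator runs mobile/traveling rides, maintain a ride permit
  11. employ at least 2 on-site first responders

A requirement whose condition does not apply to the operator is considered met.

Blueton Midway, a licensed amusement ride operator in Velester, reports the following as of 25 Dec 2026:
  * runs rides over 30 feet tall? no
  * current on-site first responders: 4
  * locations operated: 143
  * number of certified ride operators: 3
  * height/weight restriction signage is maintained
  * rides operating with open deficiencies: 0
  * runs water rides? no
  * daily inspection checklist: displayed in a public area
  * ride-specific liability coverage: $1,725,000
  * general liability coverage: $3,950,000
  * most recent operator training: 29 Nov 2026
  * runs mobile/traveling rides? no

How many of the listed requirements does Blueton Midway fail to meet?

1. certified ride operators 3 ≥ 2 → met
2. operator training 26 days ago vs limit 30 → met
3. daily inspection checklist present → met
4. height/weight restriction signage present → met
5. condition 'runs rides over 30 feet tall' does not hold → requirement n/a → met
6. rides operating with open deficiencies 0 ≤ 0 → met
7. condition 'runs water rides' does not hold → requirement n/a → met
8. general liability coverage $3,950,000 ≥ $3,675,000 → met
9. ride-specific liability coverage $1,725,000 ≥ $1,725,000 → met
10. condition 'runs mobile/traveling rides' does not hold → requirement n/a → met
11. on-site first responders 4 ≥ 2 → met
Not met: 0 of 11

0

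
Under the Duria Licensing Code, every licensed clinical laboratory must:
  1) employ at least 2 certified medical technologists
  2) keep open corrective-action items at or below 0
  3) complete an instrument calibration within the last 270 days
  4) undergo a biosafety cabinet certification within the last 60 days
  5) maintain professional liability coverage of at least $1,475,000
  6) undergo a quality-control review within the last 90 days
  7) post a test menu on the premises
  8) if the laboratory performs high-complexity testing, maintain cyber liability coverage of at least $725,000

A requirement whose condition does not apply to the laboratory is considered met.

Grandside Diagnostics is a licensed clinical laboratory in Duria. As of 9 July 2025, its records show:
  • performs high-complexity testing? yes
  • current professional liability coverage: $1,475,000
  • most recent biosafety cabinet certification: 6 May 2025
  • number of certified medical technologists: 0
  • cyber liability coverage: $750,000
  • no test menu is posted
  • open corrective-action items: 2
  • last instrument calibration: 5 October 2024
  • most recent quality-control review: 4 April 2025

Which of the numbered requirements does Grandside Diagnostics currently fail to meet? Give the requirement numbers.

1. certified medical technologists 0 < 2 → not met
2. open corrective-action items 2 > 0 → not met
3. instrument calibration 277 days ago vs limit 270 → not met
4. biosafety cabinet certification 64 days ago vs limit 60 → not met
5. professional liability coverage $1,475,000 ≥ $1,475,000 → met
6. quality-control review 96 days ago vs limit 90 → not met
7. test menu absent → not met
8. condition 'performs high-complexity testing' holds; cyber liability coverage $750,000 ≥ $725,000 → met
Not met: 1, 2, 3, 4, 6, 7

1, 2, 3, 4, 6, 7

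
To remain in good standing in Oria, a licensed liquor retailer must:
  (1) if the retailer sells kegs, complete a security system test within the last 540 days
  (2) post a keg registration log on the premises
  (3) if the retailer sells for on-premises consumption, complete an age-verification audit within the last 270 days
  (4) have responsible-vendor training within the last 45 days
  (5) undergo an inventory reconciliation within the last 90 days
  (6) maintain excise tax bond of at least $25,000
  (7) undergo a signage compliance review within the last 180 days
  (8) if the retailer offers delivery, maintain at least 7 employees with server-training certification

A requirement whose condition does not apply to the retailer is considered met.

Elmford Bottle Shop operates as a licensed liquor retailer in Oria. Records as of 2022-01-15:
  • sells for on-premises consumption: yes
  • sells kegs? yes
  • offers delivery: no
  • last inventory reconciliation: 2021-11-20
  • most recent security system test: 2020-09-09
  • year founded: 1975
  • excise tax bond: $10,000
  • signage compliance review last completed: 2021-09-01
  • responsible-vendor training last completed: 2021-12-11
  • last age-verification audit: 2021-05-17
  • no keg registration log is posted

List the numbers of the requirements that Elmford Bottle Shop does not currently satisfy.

1. condition 'sells kegs' holds; security system test 493 days ago vs limit 540 → met
2. keg registration log absent → not met
3. condition 'sells for on-premises consumption' holds; age-verification audit 243 days ago vs limit 270 → met
4. responsible-vendor training 35 days ago vs limit 45 → met
5. inventory reconciliation 56 days ago vs limit 90 → met
6. excise tax bond $10,000 < $25,000 → not met
7. signage compliance review 136 days ago vs limit 180 → met
8. condition 'offers delivery' does not hold → requirement n/a → met
Not met: 2, 6

2, 6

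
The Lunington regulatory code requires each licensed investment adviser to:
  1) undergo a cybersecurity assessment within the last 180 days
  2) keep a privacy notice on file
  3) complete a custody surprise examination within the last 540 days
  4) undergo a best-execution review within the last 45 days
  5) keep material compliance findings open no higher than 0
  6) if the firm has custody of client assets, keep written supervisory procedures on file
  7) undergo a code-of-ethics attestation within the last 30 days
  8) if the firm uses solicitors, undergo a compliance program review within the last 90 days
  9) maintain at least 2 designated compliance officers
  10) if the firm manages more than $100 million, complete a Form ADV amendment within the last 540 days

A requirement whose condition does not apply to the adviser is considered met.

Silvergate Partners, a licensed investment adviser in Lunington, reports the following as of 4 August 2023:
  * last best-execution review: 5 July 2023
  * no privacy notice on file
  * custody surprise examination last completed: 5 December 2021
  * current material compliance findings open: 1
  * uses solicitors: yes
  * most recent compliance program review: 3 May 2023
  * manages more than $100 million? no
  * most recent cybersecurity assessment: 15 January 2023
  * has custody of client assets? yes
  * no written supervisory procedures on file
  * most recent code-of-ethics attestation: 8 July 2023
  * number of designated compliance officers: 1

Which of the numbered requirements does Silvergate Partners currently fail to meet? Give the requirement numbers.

1, 2, 3, 5, 6, 8, 9

1. cybersecurity assessment 201 days ago vs limit 180 → not met
2. privacy notice absent → not met
3. custody surprise examination 607 days ago vs limit 540 → not met
4. best-execution review 30 days ago vs limit 45 → met
5. material compliance findings open 1 > 0 → not met
6. condition 'has custody of client assets' holds; written supervisory procedures absent → not met
7. code-of-ethics attestation 27 days ago vs limit 30 → met
8. condition 'uses solicitors' holds; compliance program review 93 days ago vs limit 90 → not met
9. designated compliance officers 1 < 2 → not met
10. condition 'manages more than $100 million' does not hold → requirement n/a → met
Not met: 1, 2, 3, 5, 6, 8, 9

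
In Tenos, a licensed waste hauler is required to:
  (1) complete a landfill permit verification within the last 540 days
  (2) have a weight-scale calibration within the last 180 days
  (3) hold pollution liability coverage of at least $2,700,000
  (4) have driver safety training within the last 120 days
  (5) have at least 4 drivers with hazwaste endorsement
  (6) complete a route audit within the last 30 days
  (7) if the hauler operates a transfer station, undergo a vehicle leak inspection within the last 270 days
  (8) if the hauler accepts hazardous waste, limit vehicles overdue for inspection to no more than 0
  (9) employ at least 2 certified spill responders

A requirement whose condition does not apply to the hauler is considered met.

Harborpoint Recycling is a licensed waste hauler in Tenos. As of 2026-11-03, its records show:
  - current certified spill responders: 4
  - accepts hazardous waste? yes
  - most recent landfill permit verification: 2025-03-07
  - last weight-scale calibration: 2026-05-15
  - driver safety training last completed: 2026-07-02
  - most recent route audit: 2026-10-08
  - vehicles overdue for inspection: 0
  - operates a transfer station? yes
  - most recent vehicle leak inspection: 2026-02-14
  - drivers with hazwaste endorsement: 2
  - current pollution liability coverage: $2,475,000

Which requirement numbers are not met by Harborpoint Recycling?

1, 3, 4, 5

1. landfill permit verification 606 days ago vs limit 540 → not met
2. weight-scale calibration 172 days ago vs limit 180 → met
3. pollution liability coverage $2,475,000 < $2,700,000 → not met
4. driver safety training 124 days ago vs limit 120 → not met
5. drivers with hazwaste endorsement 2 < 4 → not met
6. route audit 26 days ago vs limit 30 → met
7. condition 'operates a transfer station' holds; vehicle leak inspection 262 days ago vs limit 270 → met
8. condition 'accepts hazardous waste' holds; vehicles overdue for inspection 0 ≤ 0 → met
9. certified spill responders 4 ≥ 2 → met
Not met: 1, 3, 4, 5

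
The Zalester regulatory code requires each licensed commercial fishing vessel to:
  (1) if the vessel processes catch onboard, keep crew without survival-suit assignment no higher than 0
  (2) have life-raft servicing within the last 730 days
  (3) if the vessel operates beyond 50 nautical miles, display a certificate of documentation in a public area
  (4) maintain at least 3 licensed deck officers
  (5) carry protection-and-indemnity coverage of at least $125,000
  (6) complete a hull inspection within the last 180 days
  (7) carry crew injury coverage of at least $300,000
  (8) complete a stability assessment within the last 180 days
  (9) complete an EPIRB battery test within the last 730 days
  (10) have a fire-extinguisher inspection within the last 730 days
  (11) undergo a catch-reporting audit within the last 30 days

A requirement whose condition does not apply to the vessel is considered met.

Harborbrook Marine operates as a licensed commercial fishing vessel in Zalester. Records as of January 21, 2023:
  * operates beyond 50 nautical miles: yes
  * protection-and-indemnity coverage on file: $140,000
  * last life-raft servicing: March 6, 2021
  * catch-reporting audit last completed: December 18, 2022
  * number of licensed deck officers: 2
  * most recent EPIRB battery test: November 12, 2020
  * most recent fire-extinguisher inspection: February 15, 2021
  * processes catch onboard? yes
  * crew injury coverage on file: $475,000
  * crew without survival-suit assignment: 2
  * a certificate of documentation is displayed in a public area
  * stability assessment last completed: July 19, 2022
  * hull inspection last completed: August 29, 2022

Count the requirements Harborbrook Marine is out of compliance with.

1. condition 'processes catch onboard' holds; crew without survival-suit assignment 2 > 0 → not met
2. life-raft servicing 686 days ago vs limit 730 → met
3. condition 'operates beyond 50 nautical miles' holds; certificate of documentation present → met
4. licensed deck officers 2 < 3 → not met
5. protection-and-indemnity coverage $140,000 ≥ $125,000 → met
6. hull inspection 145 days ago vs limit 180 → met
7. crew injury coverage $475,000 ≥ $300,000 → met
8. stability assessment 186 days ago vs limit 180 → not met
9. EPIRB battery test 800 days ago vs limit 730 → not met
10. fire-extinguisher inspection 705 days ago vs limit 730 → met
11. catch-reporting audit 34 days ago vs limit 30 → not met
Not met: 5 of 11

5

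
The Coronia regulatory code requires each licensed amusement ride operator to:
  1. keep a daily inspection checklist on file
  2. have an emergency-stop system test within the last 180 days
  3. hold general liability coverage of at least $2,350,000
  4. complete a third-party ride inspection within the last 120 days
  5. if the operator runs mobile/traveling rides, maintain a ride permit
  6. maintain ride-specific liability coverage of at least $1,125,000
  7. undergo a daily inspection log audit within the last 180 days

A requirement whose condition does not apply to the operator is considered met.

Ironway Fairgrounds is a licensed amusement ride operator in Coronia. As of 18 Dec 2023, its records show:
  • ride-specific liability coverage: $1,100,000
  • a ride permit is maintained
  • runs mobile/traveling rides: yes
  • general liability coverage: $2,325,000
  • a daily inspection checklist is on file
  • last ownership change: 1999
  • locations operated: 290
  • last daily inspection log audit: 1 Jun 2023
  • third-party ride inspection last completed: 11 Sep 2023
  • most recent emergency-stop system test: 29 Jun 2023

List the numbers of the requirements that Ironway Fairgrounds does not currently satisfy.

1. daily inspection checklist present → met
2. emergency-stop system test 172 days ago vs limit 180 → met
3. general liability coverage $2,325,000 < $2,350,000 → not met
4. third-party ride inspection 98 days ago vs limit 120 → met
5. condition 'runs mobile/traveling rides' holds; ride permit present → met
6. ride-specific liability coverage $1,100,000 < $1,125,000 → not met
7. daily inspection log audit 200 days ago vs limit 180 → not met
Not met: 3, 6, 7

3, 6, 7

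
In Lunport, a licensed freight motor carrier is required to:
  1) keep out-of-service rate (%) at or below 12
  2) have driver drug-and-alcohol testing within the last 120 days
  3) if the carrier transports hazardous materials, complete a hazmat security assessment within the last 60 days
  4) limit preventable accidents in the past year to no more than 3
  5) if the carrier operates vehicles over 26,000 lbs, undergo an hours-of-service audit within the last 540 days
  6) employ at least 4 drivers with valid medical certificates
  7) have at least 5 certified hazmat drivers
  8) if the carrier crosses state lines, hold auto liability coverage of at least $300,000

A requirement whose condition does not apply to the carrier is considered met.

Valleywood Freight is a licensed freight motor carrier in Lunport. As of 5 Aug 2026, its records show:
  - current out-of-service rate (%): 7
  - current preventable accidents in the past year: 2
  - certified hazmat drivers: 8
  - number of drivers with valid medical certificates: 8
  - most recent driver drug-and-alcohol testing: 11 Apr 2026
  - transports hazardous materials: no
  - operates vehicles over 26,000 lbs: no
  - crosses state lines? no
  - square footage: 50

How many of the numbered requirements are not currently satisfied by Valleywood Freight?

0

1. out-of-service rate (%) 7 ≤ 12 → met
2. driver drug-and-alcohol testing 116 days ago vs limit 120 → met
3. condition 'transports hazardous materials' does not hold → requirement n/a → met
4. preventable accidents in the past year 2 ≤ 3 → met
5. condition 'operates vehicles over 26,000 lbs' does not hold → requirement n/a → met
6. drivers with valid medical certificates 8 ≥ 4 → met
7. certified hazmat drivers 8 ≥ 5 → met
8. condition 'crosses state lines' does not hold → requirement n/a → met
Not met: 0 of 8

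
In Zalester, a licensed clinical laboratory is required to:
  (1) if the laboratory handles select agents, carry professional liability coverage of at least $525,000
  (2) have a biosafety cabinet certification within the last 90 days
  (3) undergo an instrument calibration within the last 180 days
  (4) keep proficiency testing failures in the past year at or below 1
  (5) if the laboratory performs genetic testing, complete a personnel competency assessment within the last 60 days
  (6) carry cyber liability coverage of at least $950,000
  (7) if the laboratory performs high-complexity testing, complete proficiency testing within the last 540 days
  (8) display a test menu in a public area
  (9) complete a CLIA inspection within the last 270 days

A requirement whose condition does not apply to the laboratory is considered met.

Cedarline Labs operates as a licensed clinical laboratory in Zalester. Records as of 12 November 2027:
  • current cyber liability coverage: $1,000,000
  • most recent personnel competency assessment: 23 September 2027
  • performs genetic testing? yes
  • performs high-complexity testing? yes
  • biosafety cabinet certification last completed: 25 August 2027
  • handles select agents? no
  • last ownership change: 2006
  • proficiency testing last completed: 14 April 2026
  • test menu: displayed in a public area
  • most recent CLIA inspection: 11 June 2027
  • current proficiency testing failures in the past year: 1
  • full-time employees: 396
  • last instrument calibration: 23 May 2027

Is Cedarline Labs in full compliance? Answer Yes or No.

No

1. condition 'handles select agents' does not hold → requirement n/a → met
2. biosafety cabinet certification 79 days ago vs limit 90 → met
3. instrument calibration 173 days ago vs limit 180 → met
4. proficiency testing failures in the past year 1 ≤ 1 → met
5. condition 'performs genetic testing' holds; personnel competency assessment 50 days ago vs limit 60 → met
6. cyber liability coverage $1,000,000 ≥ $950,000 → met
7. condition 'performs high-complexity testing' holds; proficiency testing 577 days ago vs limit 540 → not met
8. test menu present → met
9. CLIA inspection 154 days ago vs limit 270 → met
Not met: 7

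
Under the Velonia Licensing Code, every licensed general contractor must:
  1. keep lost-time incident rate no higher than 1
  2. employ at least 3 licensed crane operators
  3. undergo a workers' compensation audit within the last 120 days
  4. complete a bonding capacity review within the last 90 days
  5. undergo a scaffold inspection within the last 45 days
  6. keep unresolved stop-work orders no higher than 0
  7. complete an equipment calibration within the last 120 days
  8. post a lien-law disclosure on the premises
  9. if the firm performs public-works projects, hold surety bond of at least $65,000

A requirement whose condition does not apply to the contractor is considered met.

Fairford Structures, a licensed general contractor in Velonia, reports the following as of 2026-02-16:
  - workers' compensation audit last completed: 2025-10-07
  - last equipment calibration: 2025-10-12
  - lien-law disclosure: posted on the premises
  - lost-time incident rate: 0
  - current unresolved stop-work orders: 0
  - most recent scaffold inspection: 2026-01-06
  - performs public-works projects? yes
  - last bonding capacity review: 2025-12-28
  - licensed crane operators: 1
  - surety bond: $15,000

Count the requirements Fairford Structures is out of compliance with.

4

1. lost-time incident rate 0 ≤ 1 → met
2. licensed crane operators 1 < 3 → not met
3. workers' compensation audit 132 days ago vs limit 120 → not met
4. bonding capacity review 50 days ago vs limit 90 → met
5. scaffold inspection 41 days ago vs limit 45 → met
6. unresolved stop-work orders 0 ≤ 0 → met
7. equipment calibration 127 days ago vs limit 120 → not met
8. lien-law disclosure present → met
9. condition 'performs public-works projects' holds; surety bond $15,000 < $65,000 → not met
Not met: 4 of 9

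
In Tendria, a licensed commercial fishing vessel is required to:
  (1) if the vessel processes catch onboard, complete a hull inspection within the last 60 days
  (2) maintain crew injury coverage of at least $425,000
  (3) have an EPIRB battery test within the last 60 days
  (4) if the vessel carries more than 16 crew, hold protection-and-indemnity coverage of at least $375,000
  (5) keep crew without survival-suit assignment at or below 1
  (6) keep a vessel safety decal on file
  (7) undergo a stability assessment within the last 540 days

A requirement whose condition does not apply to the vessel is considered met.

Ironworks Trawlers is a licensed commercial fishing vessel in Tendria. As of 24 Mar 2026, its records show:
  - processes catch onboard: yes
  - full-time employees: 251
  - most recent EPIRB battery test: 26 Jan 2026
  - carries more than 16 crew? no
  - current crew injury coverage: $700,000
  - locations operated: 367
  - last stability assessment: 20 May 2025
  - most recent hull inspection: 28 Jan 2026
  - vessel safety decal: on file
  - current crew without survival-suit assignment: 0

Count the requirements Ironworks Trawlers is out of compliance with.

0

1. condition 'processes catch onboard' holds; hull inspection 55 days ago vs limit 60 → met
2. crew injury coverage $700,000 ≥ $425,000 → met
3. EPIRB battery test 57 days ago vs limit 60 → met
4. condition 'carries more than 16 crew' does not hold → requirement n/a → met
5. crew without survival-suit assignment 0 ≤ 1 → met
6. vessel safety decal present → met
7. stability assessment 308 days ago vs limit 540 → met
Not met: 0 of 7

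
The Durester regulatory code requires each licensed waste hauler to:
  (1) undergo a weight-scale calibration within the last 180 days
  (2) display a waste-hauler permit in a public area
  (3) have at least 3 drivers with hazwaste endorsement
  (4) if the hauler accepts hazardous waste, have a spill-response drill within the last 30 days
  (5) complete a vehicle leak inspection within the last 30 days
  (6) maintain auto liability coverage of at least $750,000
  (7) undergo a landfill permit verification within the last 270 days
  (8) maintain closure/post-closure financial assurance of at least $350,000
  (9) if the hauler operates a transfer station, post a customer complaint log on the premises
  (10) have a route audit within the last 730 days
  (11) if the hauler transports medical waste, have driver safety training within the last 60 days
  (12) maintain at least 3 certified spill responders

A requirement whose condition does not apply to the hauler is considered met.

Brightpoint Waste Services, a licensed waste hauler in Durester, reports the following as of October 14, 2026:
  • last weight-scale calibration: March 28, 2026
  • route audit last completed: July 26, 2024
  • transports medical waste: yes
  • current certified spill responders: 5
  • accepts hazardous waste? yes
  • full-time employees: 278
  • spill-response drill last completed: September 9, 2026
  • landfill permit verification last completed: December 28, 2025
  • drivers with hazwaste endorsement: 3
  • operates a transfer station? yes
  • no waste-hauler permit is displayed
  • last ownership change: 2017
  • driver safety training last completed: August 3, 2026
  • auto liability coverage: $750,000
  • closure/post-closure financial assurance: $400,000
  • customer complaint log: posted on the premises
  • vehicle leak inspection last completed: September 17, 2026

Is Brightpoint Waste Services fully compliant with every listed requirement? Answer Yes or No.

1. weight-scale calibration 200 days ago vs limit 180 → not met
2. waste-hauler permit absent → not met
3. drivers with hazwaste endorsement 3 ≥ 3 → met
4. condition 'accepts hazardous waste' holds; spill-response drill 35 days ago vs limit 30 → not met
5. vehicle leak inspection 27 days ago vs limit 30 → met
6. auto liability coverage $750,000 ≥ $750,000 → met
7. landfill permit verification 290 days ago vs limit 270 → not met
8. closure/post-closure financial assurance $400,000 ≥ $350,000 → met
9. condition 'operates a transfer station' holds; customer complaint log present → met
10. route audit 810 days ago vs limit 730 → not met
11. condition 'transports medical waste' holds; driver safety training 72 days ago vs limit 60 → not met
12. certified spill responders 5 ≥ 3 → met
Not met: 1, 2, 4, 7, 10, 11

No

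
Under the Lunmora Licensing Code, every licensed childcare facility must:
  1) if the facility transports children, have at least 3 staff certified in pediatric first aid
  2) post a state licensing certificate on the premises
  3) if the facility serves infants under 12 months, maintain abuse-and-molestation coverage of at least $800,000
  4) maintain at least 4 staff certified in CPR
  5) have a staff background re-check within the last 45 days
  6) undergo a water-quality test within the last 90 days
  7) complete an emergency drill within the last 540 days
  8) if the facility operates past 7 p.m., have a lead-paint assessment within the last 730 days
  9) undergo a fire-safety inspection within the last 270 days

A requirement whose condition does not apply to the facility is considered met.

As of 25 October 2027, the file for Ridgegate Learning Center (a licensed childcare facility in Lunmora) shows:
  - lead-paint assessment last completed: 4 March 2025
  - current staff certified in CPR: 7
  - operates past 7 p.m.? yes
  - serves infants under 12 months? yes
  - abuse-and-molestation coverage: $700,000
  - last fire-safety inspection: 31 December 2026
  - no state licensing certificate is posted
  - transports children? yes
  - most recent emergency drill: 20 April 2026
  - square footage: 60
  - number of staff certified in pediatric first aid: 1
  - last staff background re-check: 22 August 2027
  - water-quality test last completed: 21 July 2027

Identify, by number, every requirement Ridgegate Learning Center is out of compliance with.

1. condition 'transports children' holds; staff certified in pediatric first aid 1 < 3 → not met
2. state licensing certificate absent → not met
3. condition 'serves infants under 12 months' holds; abuse-and-molestation coverage $700,000 < $800,000 → not met
4. staff certified in CPR 7 ≥ 4 → met
5. staff background re-check 64 days ago vs limit 45 → not met
6. water-quality test 96 days ago vs limit 90 → not met
7. emergency drill 553 days ago vs limit 540 → not met
8. condition 'operates past 7 p.m.' holds; lead-paint assessment 965 days ago vs limit 730 → not met
9. fire-safety inspection 298 days ago vs limit 270 → not met
Not met: 1, 2, 3, 5, 6, 7, 8, 9

1, 2, 3, 5, 6, 7, 8, 9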